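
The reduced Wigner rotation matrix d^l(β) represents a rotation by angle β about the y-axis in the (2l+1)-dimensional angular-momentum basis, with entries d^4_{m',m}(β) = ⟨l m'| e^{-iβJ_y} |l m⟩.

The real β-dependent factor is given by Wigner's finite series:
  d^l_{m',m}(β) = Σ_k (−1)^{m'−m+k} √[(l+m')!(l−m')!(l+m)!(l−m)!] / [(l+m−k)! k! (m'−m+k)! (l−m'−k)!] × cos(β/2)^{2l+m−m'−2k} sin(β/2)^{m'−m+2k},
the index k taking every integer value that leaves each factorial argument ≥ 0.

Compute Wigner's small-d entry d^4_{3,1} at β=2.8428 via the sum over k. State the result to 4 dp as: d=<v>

d^4_{3,1}(β=2.8428) via Wigner's sum:
c=cos(2.8428/2)=0.148841, s=sin(2.8428/2)=0.988861; N=√[5040·1·120·6]=1904.940944
The bounds max(0,m−m')=0 and min(l+m,l−m')=1 give 2 terms
  k=0: (−1)^2·1904.9409/(240)·0.1488^6·0.9889^2 = +0.000084
  k=1: (−1)^3·1904.9409/(144)·0.1488^4·0.9889^4 = -0.006208
d^4_{3,1}(2.8428) = +0.000084 -0.006208 = -0.006124

d=-0.0061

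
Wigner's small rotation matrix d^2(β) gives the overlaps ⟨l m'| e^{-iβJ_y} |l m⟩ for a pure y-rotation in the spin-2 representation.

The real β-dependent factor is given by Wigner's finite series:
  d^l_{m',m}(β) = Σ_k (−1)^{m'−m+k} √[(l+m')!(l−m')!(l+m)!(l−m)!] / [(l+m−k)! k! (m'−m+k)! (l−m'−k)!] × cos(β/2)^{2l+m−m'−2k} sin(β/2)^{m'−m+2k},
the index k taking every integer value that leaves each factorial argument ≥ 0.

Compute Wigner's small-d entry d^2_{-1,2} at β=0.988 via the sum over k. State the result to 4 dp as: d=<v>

d^2_{-1,2}(β=0.988) via Wigner's sum:
Half-angle: c=0.880443, s=0.474151. N=√(1·6·24·1)=12.000000
Admissible k: 3..3 (factorial args all ≥0)
  k=3: (−1)^0·12.0000/(6)·0.8804^1·0.4742^3 = +0.187708
d^2_{-1,2}(0.988) = +0.187708

d=0.1877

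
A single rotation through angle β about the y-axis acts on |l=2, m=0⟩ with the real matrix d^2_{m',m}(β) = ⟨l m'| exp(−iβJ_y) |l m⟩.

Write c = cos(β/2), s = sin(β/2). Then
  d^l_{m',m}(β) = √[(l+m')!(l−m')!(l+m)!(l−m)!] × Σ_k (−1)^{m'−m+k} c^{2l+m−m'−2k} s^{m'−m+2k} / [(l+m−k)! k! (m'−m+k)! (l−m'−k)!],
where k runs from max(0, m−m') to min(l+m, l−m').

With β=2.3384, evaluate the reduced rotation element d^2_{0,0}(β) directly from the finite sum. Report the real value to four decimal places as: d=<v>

d=0.2233

d^2_{0,0}(β=2.3384) via Wigner's sum:
Half-angle: c=0.390888, s=0.920438. N=√(2·2·2·2)=4.000000
k∈{0,1,2} keeps every argument non-negative
  k=0: (−1)^0·4.0000/(4)·0.3909^4·0.9204^0 = +0.023346
  k=1: (−1)^1·4.0000/(1)·0.3909^2·0.9204^2 = -0.517791
  k=2: (−1)^2·4.0000/(4)·0.3909^0·0.9204^4 = +0.717759
d^2_{0,0}(2.3384) = +0.023346 -0.517791 +0.717759 = +0.223314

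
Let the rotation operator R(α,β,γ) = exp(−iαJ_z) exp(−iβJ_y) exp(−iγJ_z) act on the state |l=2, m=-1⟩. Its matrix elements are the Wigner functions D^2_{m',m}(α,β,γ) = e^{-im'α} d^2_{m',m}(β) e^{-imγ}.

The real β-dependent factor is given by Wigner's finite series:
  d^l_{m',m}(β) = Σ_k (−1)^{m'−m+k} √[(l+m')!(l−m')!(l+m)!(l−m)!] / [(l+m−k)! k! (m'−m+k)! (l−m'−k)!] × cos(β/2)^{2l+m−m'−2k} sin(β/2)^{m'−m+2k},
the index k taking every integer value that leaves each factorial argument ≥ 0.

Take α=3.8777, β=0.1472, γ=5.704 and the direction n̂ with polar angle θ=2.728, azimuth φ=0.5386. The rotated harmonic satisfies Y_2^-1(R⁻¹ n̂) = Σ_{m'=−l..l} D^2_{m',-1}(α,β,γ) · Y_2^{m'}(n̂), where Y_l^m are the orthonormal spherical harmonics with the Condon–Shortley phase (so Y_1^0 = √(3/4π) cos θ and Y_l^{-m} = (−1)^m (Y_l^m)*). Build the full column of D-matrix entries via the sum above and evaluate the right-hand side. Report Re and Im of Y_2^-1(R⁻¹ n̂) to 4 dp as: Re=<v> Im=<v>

Re=0.1913 Im=-0.0550

Need the full column D^2_{m',-1} for m'=−2..2 at α=3.8777, β=0.1472, γ=5.704.
cos(β/2)=0.997293, sin(β/2)=0.073534
d^2_{-2,-1}: single k=1 term ⇒ +0.145876;  D = +0.091472+0.113634i
d^2_{-1,-1}: k∈[0..1] ⇒ +0.989215 -0.016134 = +0.973081;  D = -0.961125-0.152072i
d^2_{0,-1}: k∈[0..1] ⇒ -0.178661 +0.000971 = -0.177689;  D = -0.148710+0.097257i
d^2_{1,-1}: k∈[0..1] ⇒ +0.016134 -0.000029 = +0.016105;  D = -0.004070+0.015582i
d^2_{2,-1}: single k=0 term ⇒ -0.000793;  D = +0.000367+0.000703i
Y_2^{m'}(θ=2.728,φ=0.5386) and Σ D·Y over m':
  (+0.0915+0.1136i)·(+0.0296-0.0549i)  (-0.9611-0.1521i)·(-0.2441+0.1458i)  (-0.1487+0.0973i)·(+0.4780+0.0000i)  (-0.0041+0.0156i)·(+0.2441+0.1458i)  (+0.0004+0.0007i)·(+0.0296+0.0549i)
Y_2^-1(R⁻¹ n̂) = +0.191326-0.054981i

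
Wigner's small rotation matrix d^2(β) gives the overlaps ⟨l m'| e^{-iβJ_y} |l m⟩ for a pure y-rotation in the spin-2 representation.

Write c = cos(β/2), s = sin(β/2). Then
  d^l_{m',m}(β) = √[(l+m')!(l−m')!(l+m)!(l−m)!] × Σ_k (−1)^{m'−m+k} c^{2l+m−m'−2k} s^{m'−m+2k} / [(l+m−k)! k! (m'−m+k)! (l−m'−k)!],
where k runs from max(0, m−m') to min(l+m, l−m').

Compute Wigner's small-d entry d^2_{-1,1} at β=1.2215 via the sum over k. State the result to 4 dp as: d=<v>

d=0.5540

d^2_{-1,1}(β=1.2215) via Wigner's sum:
With c≡cos(β/2)=0.819218 and s≡sin(β/2)=0.573482, N=[1·6·6·1]^{1/2}=6.000000
k∈{2,3} keeps every argument non-negative
  k=2: (−1)^0·6.0000/(2)·0.8192^2·0.5735^2 = +0.662156
  k=3: (−1)^1·6.0000/(6)·0.8192^0·0.5735^4 = -0.108163
d^2_{-1,1}(1.2215) = +0.662156 -0.108163 = +0.553992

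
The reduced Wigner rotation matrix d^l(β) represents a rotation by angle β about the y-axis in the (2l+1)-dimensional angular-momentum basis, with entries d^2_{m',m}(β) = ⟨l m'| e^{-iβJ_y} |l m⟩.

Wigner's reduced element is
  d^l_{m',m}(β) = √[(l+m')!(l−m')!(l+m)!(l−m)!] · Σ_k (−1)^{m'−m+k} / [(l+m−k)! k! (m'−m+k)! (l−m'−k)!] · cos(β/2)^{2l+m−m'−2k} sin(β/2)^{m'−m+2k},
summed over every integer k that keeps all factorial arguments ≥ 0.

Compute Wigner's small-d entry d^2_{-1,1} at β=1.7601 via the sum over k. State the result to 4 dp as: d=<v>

d=0.3705

d^2_{-1,1}(β=1.7601) via Wigner's sum:
With c≡cos(β/2)=0.637113 and s≡sin(β/2)=0.770771, N=[1·6·6·1]^{1/2}=6.000000
The bounds max(0,m−m')=2 and min(l+m,l−m')=3 give 2 terms
  k=2: (−1)^0·6.0000/(2)·0.6371^2·0.7708^2 = +0.723443
  k=3: (−1)^1·6.0000/(6)·0.6371^0·0.7708^4 = -0.352940
d^2_{-1,1}(1.7601) = +0.723443 -0.352940 = +0.370503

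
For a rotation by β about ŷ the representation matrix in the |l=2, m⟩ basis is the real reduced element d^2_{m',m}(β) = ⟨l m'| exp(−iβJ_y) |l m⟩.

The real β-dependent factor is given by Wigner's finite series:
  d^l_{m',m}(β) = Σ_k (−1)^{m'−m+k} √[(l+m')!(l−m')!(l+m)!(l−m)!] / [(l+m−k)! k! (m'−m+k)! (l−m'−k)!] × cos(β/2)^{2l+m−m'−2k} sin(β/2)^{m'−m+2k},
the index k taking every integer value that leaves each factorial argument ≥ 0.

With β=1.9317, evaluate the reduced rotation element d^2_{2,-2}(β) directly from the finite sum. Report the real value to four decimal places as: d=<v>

d=0.4577

d^2_{2,-2}(β=1.9317) via Wigner's sum:
With c≡cos(β/2)=0.568718 and s≡sin(β/2)=0.822533, N=[24·1·1·24]^{1/2}=24.000000
The bounds max(0,m−m')=0 and min(l+m,l−m')=0 give 1 term
  k=0: (−1)^4·24.0000/(24)·0.5687^0·0.8225^4 = +0.457733
d^2_{2,-2}(1.9317) = +0.457733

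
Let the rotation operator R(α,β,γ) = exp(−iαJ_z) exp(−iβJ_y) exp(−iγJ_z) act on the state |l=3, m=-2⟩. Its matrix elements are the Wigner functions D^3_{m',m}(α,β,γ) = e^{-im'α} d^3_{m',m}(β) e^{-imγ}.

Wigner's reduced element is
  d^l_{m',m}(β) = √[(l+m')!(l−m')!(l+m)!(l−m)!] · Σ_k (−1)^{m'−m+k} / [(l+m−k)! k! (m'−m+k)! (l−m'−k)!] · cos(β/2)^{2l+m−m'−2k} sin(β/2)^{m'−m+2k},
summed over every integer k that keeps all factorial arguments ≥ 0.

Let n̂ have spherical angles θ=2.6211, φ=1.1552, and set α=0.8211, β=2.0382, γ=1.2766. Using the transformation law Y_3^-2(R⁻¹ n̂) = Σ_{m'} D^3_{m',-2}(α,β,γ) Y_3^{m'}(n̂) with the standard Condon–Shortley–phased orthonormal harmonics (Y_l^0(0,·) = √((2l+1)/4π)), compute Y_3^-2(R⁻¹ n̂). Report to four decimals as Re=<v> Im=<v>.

Re=-0.1155 Im=0.2598

Need the full column D^3_{m',-2} for m'=−3..3 at α=0.8211, β=2.0382, γ=1.2766.
cos(β/2)=0.524133, sin(β/2)=0.851637
d^3_{-3,-2}: single k=1 term ⇒ +0.082516;  D = +0.024709-0.078729i
d^3_{-2,-2}: k∈[0..1] ⇒ +0.020732 -0.273680 = -0.252948;  D = +0.125023+0.219891i
d^3_{-1,-2}: k∈[0..1] ⇒ -0.106527 +0.562492 = +0.455965;  D = -0.443675-0.105151i
d^3_{0,-2}: k∈[0..1] ⇒ +0.299802 -0.791517 = -0.491716;  D = +0.409026-0.272914i
d^3_{1,-2}: k∈[0..1] ⇒ -0.562492 +0.742528 = +0.180036;  D = -0.028915+0.177699i
d^3_{2,-2}: k∈[0..1] ⇒ +0.722553 -0.381528 = +0.341025;  D = +0.209034+0.269450i
d^3_{3,-2}: single k=0 term ⇒ -0.575160;  D = -0.572837-0.051637i
Y_3^{m'}(θ=2.6211,φ=1.1552) and Σ D·Y over m':
  (+0.0247-0.0787i)·(-0.0486+0.0163i)  (+0.1250+0.2199i)·(+0.1478+0.1620i)  (-0.4437-0.1052i)·(+0.1793-0.4063i)  (+0.4090-0.2729i)·(-0.2472+0.0000i)  (-0.0289+0.1777i)·(-0.1793-0.4063i)  (+0.2090+0.2695i)·(+0.1478-0.1620i)  (-0.5728-0.0516i)·(+0.0486+0.0163i)
Y_3^-2(R⁻¹ n̂) = -0.115529+0.259840i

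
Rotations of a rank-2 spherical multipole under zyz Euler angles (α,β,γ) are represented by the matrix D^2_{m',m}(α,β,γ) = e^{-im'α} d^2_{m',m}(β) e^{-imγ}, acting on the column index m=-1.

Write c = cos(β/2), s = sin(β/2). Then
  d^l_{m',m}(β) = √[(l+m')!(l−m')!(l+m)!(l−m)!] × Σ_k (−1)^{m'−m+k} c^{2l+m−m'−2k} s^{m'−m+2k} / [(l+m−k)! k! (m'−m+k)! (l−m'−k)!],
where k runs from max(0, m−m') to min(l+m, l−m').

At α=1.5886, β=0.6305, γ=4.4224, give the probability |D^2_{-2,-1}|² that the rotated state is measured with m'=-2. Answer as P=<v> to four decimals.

P=0.2840

D^2_{-2,-1}(1.5886,0.6305,4.4224) = e^{-i·-2·1.5886}·d^2_{-2,-1}(0.6305)·e^{-i·-1·4.4224}. Compute d first:
Half-angle: c=0.950719, s=0.310054. N=√(1·24·1·6)=12.000000
Admissible k: 1..1 (factorial args all ≥0)
  k=1: (−1)^0·12.0000/(6)·0.9507^3·0.3101^1 = +0.532873
d^2_{-2,-1}(0.6305) = +0.532873
|D^2_{-2,-1}|² = |d^2_{-2,-1}(β)|² = (+0.532873)² = 0.283954 (the z-rotation phases have unit modulus)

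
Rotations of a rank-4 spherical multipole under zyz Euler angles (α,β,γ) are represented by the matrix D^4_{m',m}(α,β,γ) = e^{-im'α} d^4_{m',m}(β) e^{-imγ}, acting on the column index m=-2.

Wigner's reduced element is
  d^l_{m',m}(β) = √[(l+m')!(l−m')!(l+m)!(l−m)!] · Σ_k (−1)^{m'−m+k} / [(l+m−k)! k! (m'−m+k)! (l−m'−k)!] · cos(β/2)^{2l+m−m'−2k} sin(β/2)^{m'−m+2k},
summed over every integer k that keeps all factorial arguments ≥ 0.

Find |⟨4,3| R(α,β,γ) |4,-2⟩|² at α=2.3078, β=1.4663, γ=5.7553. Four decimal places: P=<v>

P=0.2034

Split into d^4_{3,-2}(β=1.4663) × two z-phases.
Half-angle: c=0.743070, s=0.669214. N=√(5040·1·2·720)=2693.993318
Admissible k: 0..1 (factorial args all ≥0)
  k=0: (−1)^5·2693.9933/(240)·0.7431^3·0.6692^5 = -0.618157
  k=1: (−1)^6·2693.9933/(720)·0.7431^1·0.6692^7 = +0.167127
d^4_{3,-2}(1.4663) = -0.618157 +0.167127 = -0.451029
|D^4_{3,-2}|² = |d^4_{3,-2}(β)|² = (-0.451029)² = 0.203427 (the z-rotation phases have unit modulus)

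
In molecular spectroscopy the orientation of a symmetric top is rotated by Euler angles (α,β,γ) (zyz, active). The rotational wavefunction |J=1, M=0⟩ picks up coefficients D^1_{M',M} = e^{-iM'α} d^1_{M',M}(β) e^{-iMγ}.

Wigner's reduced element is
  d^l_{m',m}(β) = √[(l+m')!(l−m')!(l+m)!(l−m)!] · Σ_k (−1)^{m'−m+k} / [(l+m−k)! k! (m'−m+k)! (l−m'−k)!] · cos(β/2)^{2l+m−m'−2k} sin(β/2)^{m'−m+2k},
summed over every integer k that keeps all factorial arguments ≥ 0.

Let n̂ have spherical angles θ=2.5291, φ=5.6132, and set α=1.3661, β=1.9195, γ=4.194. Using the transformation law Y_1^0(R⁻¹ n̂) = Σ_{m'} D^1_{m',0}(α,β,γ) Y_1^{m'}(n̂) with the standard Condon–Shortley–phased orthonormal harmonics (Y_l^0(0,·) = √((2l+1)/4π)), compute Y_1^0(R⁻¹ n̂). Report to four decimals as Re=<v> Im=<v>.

Re=0.0181 Im=0.0000

Need the full column D^1_{m',0} for m'=−1..1 at α=1.3661, β=1.9195, γ=4.194.
cos(β/2)=0.573725, sin(β/2)=0.819048
d^1_{-1,0}: single k=1 term ⇒ +0.664551;  D = +0.135083+0.650677i
d^1_{0,0}: k∈[0..1] ⇒ +0.329160 -0.670840 = -0.341680;  D = -0.341680+0.000000i
d^1_{1,0}: single k=0 term ⇒ -0.664551;  D = -0.135083+0.650677i
Y_1^{m'}(θ=2.5291,φ=5.6132) and Σ D·Y over m':
  (+0.1351+0.6507i)·(+0.1557+0.1233i)  (-0.3417+0.0000i)·(-0.3998+0.0000i)  (-0.1351+0.6507i)·(-0.1557+0.1233i)
Y_1^0(R⁻¹ n̂) = +0.018148+0.000000i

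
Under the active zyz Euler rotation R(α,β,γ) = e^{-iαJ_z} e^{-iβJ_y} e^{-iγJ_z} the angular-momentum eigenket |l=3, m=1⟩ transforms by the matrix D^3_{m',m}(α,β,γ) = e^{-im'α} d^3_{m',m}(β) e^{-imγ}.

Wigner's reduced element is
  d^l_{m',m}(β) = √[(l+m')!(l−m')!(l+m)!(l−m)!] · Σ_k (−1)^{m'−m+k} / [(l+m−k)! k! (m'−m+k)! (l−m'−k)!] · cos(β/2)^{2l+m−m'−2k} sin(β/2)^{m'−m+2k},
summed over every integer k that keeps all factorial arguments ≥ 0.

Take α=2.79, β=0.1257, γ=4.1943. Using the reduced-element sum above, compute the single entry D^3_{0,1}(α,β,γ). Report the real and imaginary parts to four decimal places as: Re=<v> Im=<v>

Re=-0.1054 Im=0.1849

First d^3_{0,1}(β=0.1257), then the phase factors e^{-i(0)α} and e^{-i(1)γ}:
c=cos(0.1257/2)=0.998026, s=sin(0.1257/2)=0.062809; N=√[6·6·24·2]=41.569219
k∈{1,2,3} keeps every argument non-negative
  k=1: (−1)^0·41.5692/(12)·0.9980^5·0.0628^1 = +0.215436
  k=2: (−1)^1·41.5692/(4)·0.9980^3·0.0628^3 = -0.002560
  k=3: (−1)^2·41.5692/(12)·0.9980^1·0.0628^5 = +0.000003
d^3_{0,1}(0.1257) = +0.215436 -0.002560 +0.000003 = +0.212880
Phases: e^{-i·(0)·2.79}=+1.000000+0.000000i, e^{-i·(1)·4.1943}=-0.495221+0.868767i ⇒ D=-0.105422+0.184943i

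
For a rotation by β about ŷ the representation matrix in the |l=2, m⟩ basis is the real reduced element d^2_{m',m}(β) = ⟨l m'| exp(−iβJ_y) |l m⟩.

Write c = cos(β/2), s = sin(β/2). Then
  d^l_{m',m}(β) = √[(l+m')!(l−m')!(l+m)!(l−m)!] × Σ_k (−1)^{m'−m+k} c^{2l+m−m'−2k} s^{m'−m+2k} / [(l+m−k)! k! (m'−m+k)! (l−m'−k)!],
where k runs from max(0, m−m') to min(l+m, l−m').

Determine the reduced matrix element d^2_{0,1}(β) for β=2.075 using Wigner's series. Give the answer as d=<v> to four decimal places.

d^2_{0,1}(β=2.075) via Wigner's sum:
c=cos(2.075/2)=0.508375, s=sin(2.075/2)=0.861136; N=√[2·2·6·1]=4.898979
k∈{1,2} keeps every argument non-negative
  k=1: (−1)^0·4.8990/(2)·0.5084^3·0.8611^1 = +0.277140
  k=2: (−1)^1·4.8990/(2)·0.5084^1·0.8611^3 = -0.795197
d^2_{0,1}(2.075) = +0.277140 -0.795197 = -0.518057

d=-0.5181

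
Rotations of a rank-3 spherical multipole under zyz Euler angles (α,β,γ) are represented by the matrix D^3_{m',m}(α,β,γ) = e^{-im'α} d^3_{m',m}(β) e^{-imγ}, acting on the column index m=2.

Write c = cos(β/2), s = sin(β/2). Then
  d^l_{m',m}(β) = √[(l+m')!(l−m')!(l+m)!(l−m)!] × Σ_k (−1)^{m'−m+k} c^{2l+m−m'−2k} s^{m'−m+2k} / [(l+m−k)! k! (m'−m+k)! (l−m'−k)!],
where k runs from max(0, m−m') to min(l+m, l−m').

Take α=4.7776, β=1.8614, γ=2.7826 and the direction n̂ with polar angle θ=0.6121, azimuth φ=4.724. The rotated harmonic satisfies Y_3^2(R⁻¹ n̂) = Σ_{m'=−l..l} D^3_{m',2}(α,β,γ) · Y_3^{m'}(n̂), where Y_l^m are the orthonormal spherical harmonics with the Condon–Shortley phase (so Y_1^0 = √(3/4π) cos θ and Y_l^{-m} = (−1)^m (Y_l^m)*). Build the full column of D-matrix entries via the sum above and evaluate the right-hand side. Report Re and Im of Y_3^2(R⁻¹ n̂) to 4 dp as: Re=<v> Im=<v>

Re=0.2057 Im=0.2046

Need the full column D^3_{m',2} for m'=−3..3 at α=4.7776, β=1.8614, γ=2.7826.
cos(β/2)=0.597273, sin(β/2)=0.802038
d^3_{-3,2}: single k=5 term ⇒ +0.485538;  D = -0.384410+0.296608i
d^3_{-2,2}: k∈[4..5] ⇒ +0.738067 -0.266177 = +0.471890;  D = -0.312004-0.354025i
d^3_{-1,2}: k∈[3..4] ⇒ +0.695238 -0.626827 = +0.068410;  D = +0.048267-0.048480i
d^3_{0,2}: k∈[2..3] ⇒ +0.448375 -0.808512 = -0.360137;  D = -0.271231-0.236923i
d^3_{1,2}: k∈[1..2] ⇒ +0.192778 -0.695238 = -0.502459;  D = +0.305190-0.399154i
d^3_{2,2}: k∈[0..1] ⇒ +0.045398 -0.409309 = -0.363911;  D = +0.302881+0.201728i
d^3_{3,2}: single k=0 term ⇒ -0.149326;  D = -0.074501+0.129413i
Y_3^{m'}(θ=0.6121,φ=4.724) and Σ D·Y over m':
  (-0.3844+0.2966i)·(-0.0028-0.0791i)  (-0.3120-0.3540i)·(-0.2761+0.0064i)  (+0.0483-0.0485i)·(+0.0051+0.4362i)  (-0.2712-0.2369i)·(+0.1067+0.0000i)  (+0.3052-0.3992i)·(-0.0051+0.4362i)  (+0.3029+0.2017i)·(-0.2761-0.0064i)  (-0.0745+0.1294i)·(+0.0028-0.0791i)
Y_3^2(R⁻¹ n̂) = +0.205666+0.204629i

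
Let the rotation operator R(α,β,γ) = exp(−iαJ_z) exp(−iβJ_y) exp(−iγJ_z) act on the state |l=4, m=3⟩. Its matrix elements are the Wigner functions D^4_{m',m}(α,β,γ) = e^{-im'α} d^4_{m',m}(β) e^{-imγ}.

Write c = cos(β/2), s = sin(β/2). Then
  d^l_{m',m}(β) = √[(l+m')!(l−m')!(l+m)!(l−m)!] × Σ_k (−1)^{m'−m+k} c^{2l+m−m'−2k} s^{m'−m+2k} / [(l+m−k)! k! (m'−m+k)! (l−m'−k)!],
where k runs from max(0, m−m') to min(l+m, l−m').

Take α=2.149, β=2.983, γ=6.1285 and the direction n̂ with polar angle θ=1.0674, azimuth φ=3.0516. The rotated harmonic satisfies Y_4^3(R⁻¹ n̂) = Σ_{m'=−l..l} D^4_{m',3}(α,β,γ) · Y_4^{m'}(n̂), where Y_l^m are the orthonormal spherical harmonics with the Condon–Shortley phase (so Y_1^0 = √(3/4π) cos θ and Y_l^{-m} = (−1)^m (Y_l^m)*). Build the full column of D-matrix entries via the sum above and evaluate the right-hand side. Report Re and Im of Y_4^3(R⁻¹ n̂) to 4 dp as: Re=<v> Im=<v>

Need the full column D^4_{m',3} for m'=−4..4 at α=2.149, β=2.983, γ=6.1285.
cos(β/2)=0.079213, sin(β/2)=0.996858
d^4_{-4,3}: single k=7 term ⇒ +0.219167;  D = -0.204751+0.078175i
d^4_{-3,3}: k∈[6..7] ⇒ +0.043102 -0.975136 = -0.932035;  D = -0.754277-0.547498i
d^4_{-2,3}: k∈[5..6] ⇒ +0.005492 -0.289931 = -0.284438;  D = -0.014121+0.284088i
d^4_{-1,3}: k∈[4..5] ⇒ +0.000514 -0.048873 = -0.048358;  D = +0.041760-0.024386i
d^4_{0,3}: k∈[3..4] ⇒ +0.000037 -0.005789 = -0.005753;  D = -0.005144-0.002575i
d^4_{1,3}: k∈[2..3] ⇒ +0.000002 -0.000514 = -0.000512;  D = +0.000058+0.000509i
d^4_{2,3}: k∈[1..2] ⇒ +0.000000 -0.000035 = -0.000035;  D = +0.000027-0.000022i
d^4_{3,3}: k∈[0..1] ⇒ +0.000000 -0.000002 = -0.000002;  D = -0.000002-0.000001i
d^4_{4,3}: single k=0 term ⇒ -0.000000;  D = +0.000000+0.000000i
Y_4^{m'}(θ=1.0674,φ=3.0516) and Σ D·Y over m':
  (-0.2048+0.0782i)·(+0.2438+0.0918i)  (-0.7543-0.5475i)·(-0.3911-0.1082i)  (-0.0141+0.2841i)·(+0.1588+0.0289i)  (+0.0418-0.0244i)·(+0.2730+0.0246i)  (-0.0051-0.0026i)·(-0.2207+0.0000i)  (+0.0001+0.0005i)·(-0.2730+0.0246i)  (+0.0000-0.0000i)·(+0.1588-0.0289i)  (-0.0000-0.0000i)·(+0.3911-0.1082i)  (+0.0000+0.0000i)·(+0.2438-0.0918i)
Y_4^3(R⁻¹ n̂) = +0.181312+0.335566i

Re=0.1813 Im=0.3356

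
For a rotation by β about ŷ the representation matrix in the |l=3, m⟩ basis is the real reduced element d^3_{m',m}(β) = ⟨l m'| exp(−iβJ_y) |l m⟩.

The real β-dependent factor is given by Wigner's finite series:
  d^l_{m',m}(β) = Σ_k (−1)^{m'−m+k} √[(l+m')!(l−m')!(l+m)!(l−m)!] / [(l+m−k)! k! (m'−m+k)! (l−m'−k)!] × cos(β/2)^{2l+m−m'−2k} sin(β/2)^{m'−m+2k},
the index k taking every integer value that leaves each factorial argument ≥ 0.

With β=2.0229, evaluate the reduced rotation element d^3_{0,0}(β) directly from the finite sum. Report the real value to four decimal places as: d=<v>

d=0.4469

d^3_{0,0}(β=2.0229) via Wigner's sum:
Half-angle: c=0.530632, s=0.847602. N=√(6·6·6·6)=36.000000
k∈{0,1,2,3} keeps every argument non-negative
  k=0: (−1)^0·36.0000/(36)·0.5306^6·0.8476^0 = +0.022323
  k=1: (−1)^1·36.0000/(4)·0.5306^4·0.8476^2 = -0.512627
  k=2: (−1)^2·36.0000/(4)·0.5306^2·0.8476^4 = +1.307971
  k=3: (−1)^3·36.0000/(36)·0.5306^0·0.8476^6 = -0.370811
d^3_{0,0}(2.0229) = +0.022323 -0.512627 +1.307971 -0.370811 = +0.446857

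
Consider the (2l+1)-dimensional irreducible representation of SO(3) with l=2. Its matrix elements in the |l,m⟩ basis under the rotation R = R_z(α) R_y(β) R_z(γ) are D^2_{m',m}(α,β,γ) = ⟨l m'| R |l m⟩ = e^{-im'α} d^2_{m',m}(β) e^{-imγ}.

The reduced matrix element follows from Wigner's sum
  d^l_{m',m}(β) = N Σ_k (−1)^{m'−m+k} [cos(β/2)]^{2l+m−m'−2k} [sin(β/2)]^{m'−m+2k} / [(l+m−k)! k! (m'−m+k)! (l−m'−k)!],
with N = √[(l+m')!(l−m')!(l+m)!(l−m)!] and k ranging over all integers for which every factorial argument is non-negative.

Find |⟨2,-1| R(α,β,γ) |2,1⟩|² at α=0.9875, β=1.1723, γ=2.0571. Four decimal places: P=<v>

P=0.2953

First d^2_{-1,1}(β=1.1723), then the phase factors e^{-i(-1)α} and e^{-i(1)γ}:
Half-angle: c=0.833077, s=0.553158. N=√(1·6·6·1)=6.000000
k: max(0,(1)−(-1))=2 … min(2+(1),2−(-1))=3
  k=2: (−1)^0·6.0000/(2)·0.8331^2·0.5532^2 = +0.637073
  k=3: (−1)^1·6.0000/(6)·0.8331^0·0.5532^4 = -0.093626
d^2_{-1,1}(1.1723) = +0.637073 -0.093626 = +0.543447
|D^2_{-1,1}|² = |d^2_{-1,1}(β)|² = (+0.543447)² = 0.295335 (the z-rotation phases have unit modulus)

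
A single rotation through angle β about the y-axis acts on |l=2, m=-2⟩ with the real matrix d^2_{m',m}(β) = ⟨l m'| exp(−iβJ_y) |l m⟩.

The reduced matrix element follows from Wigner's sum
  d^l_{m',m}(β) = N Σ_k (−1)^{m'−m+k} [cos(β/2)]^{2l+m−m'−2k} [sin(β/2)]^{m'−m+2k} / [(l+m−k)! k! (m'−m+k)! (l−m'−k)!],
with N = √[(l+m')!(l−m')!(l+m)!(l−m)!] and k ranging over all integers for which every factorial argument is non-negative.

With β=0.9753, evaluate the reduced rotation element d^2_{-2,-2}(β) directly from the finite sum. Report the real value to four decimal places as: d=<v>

d^2_{-2,-2}(β=0.9753) via Wigner's sum:
c=cos(0.9753/2)=0.883436, s=sin(0.9753/2)=0.468551; N=√[1·24·1·24]=24.000000
The bounds max(0,m−m')=0 and min(l+m,l−m')=0 give 1 term
  k=0: (−1)^0·24.0000/(24)·0.8834^4·0.4686^0 = +0.609118
d^2_{-2,-2}(0.9753) = +0.609118

d=0.6091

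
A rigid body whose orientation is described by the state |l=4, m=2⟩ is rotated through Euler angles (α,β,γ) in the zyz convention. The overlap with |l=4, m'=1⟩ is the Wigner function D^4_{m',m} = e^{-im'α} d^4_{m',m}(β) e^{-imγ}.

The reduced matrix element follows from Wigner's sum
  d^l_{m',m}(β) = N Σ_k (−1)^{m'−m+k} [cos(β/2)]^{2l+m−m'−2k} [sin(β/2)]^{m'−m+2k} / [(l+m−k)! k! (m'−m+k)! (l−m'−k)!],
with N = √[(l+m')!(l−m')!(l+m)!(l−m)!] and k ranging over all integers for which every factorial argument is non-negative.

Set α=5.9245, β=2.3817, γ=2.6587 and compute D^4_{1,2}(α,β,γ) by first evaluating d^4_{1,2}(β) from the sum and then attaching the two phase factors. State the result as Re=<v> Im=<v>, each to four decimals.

First d^4_{1,2}(β=2.3817), then the phase factors e^{-i(1)α} and e^{-i(2)γ}:
With c≡cos(β/2)=0.370871 and s≡sin(β/2)=0.928685, N=[120·6·720·2]^{1/2}=1018.233765
k∈{1,2,3} keeps every argument non-negative
  k=1: (−1)^0·1018.2338/(240)·0.3709^7·0.9287^1 = +0.003802
  k=2: (−1)^1·1018.2338/(48)·0.3709^5·0.9287^3 = -0.119213
  k=3: (−1)^2·1018.2338/(72)·0.3709^3·0.9287^5 = +0.498337
d^4_{1,2}(2.3817) = +0.003802 -0.119213 +0.498337 = +0.382927
Phases: e^{-i·(1)·5.9245}=+0.936359+0.351044i, e^{-i·(2)·2.6587}=+0.568771+0.822496i ⇒ D=+0.093374+0.371368i

Re=0.0934 Im=0.3714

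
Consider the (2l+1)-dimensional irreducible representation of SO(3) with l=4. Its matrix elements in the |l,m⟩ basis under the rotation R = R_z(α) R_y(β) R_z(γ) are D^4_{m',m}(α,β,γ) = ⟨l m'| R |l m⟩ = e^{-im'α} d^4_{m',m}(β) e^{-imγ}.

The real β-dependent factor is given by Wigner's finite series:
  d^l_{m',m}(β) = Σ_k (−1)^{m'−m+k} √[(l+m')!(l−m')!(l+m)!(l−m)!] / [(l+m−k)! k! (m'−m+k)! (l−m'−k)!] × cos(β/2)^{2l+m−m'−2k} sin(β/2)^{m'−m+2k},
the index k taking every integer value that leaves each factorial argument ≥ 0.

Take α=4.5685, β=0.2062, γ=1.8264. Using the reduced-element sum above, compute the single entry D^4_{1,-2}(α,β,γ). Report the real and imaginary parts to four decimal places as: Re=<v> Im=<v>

D^4_{1,-2}(4.5685,0.2062,1.8264) = e^{-i·1·4.5685}·d^4_{1,-2}(0.2062)·e^{-i·-2·1.8264}. Compute d first:
With c≡cos(β/2)=0.994690 and s≡sin(β/2)=0.102917, N=[120·6·2·720]^{1/2}=1018.233765
Admissible k: 0..2 (factorial args all ≥0)
  k=0: (−1)^3·1018.2338/(72)·0.9947^5·0.1029^3 = -0.015011
  k=1: (−1)^4·1018.2338/(48)·0.9947^3·0.1029^5 = +0.000241
  k=2: (−1)^5·1018.2338/(240)·0.9947^1·0.1029^7 = -0.000001
d^4_{1,-2}(0.2062) = -0.015011 +0.000241 -0.000001 = -0.014771
D = (-0.143393+0.989666i)·(-0.014771)·(-0.872154-0.489231i) = -0.008999+0.011713i

Re=-0.0090 Im=0.0117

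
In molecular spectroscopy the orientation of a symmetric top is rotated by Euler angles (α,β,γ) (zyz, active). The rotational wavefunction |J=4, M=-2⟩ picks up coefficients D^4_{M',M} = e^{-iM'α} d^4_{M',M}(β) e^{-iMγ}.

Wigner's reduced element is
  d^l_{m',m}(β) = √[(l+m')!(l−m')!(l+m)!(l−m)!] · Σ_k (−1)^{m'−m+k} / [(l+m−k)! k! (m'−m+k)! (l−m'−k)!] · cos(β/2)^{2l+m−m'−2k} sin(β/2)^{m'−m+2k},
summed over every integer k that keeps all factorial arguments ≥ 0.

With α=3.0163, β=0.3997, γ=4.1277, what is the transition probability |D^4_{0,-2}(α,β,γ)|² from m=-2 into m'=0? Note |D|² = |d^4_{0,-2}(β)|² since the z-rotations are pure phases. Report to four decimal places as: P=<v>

D^4_{0,-2}(3.0163,0.3997,4.1277) = e^{-i·0·3.0163}·d^4_{0,-2}(0.3997)·e^{-i·-2·4.1277}. Compute d first:
With c≡cos(β/2)=0.980096 and s≡sin(β/2)=0.198522, N=[24·24·2·720]^{1/2}=910.735966
Admissible k: 0..2 (factorial args all ≥0)
  k=0: (−1)^2·910.7360/(96)·0.9801^6·0.1985^2 = +0.331400
  k=1: (−1)^3·910.7360/(36)·0.9801^4·0.1985^4 = -0.036258
  k=2: (−1)^4·910.7360/(96)·0.9801^2·0.1985^6 = +0.000558
d^4_{0,-2}(0.3997) = +0.331400 -0.036258 +0.000558 = +0.295700
|D^4_{0,-2}|² = |d^4_{0,-2}(β)|² = (+0.295700)² = 0.087439 (the z-rotation phases have unit modulus)

P=0.0874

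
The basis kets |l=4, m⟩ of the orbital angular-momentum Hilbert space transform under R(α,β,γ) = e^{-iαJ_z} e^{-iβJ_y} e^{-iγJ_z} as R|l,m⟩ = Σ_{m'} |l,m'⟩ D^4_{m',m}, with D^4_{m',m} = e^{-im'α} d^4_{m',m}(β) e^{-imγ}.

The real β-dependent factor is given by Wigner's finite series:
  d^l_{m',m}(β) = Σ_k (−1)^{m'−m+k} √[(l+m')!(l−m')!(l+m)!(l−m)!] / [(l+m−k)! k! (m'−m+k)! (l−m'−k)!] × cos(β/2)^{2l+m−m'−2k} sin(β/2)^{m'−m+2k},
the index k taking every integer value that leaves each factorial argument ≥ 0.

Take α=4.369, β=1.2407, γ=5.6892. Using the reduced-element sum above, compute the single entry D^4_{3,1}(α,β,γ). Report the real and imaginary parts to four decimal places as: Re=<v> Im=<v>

First d^4_{3,1}(β=1.2407), then the phase factors e^{-i(3)α} and e^{-i(1)γ}:
c=cos(1.2407/2)=0.813675, s=sin(1.2407/2)=0.581320; N=√[5040·1·120·6]=1904.940944
k∈{0,1} keeps every argument non-negative
  k=0: (−1)^2·1904.9409/(240)·0.8137^6·0.5813^2 = +0.778407
  k=1: (−1)^3·1904.9409/(144)·0.8137^4·0.5813^4 = -0.662192
d^4_{3,1}(1.2407) = +0.778407 -0.662192 = +0.116215
Attach z-rotation phases: D = e^{-i(3)(4.369)}·(+0.116215)·e^{-i(1)(5.6892)} = +0.116050+0.006198i

Re=0.1160 Im=0.0062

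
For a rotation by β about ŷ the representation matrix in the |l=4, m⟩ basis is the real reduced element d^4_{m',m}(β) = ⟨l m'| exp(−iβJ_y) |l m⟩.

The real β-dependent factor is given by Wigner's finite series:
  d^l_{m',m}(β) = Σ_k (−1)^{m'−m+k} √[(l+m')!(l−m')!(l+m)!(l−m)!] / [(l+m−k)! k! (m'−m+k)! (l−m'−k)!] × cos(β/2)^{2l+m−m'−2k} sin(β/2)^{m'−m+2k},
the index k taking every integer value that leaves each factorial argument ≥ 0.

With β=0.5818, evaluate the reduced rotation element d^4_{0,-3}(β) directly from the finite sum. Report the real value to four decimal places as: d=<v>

d^4_{0,-3}(β=0.5818) via Wigner's sum:
Half-angle: c=0.957986, s=0.286815. N=√(24·24·1·5040)=1703.830978
k: max(0,(-3)−(0))=0 … min(4+(-3),4−(0))=1
  k=0: (−1)^3·1703.8310/(144)·0.9580^5·0.2868^3 = -0.225249
  k=1: (−1)^4·1703.8310/(144)·0.9580^3·0.2868^5 = +0.020191
d^4_{0,-3}(0.5818) = -0.225249 +0.020191 = -0.205059

d=-0.2051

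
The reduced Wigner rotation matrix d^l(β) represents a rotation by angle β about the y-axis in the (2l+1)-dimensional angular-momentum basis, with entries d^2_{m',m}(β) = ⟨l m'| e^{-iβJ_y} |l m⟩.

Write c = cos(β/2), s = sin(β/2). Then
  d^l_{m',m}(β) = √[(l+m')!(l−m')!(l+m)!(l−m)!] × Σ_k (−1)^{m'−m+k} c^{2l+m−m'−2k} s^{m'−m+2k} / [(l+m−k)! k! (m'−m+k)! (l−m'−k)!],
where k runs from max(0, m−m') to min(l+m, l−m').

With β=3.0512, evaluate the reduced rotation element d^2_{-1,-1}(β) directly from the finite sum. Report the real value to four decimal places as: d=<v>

d=-0.0061

d^2_{-1,-1}(β=3.0512) via Wigner's sum:
c=cos(3.0512/2)=0.045181, s=sin(3.0512/2)=0.998979; N=√[1·6·1·6]=6.000000
Admissible k: 0..1 (factorial args all ≥0)
  k=0: (−1)^0·6.0000/(6)·0.0452^4·0.9990^0 = +0.000004
  k=1: (−1)^1·6.0000/(2)·0.0452^2·0.9990^2 = -0.006111
d^2_{-1,-1}(3.0512) = +0.000004 -0.006111 = -0.006107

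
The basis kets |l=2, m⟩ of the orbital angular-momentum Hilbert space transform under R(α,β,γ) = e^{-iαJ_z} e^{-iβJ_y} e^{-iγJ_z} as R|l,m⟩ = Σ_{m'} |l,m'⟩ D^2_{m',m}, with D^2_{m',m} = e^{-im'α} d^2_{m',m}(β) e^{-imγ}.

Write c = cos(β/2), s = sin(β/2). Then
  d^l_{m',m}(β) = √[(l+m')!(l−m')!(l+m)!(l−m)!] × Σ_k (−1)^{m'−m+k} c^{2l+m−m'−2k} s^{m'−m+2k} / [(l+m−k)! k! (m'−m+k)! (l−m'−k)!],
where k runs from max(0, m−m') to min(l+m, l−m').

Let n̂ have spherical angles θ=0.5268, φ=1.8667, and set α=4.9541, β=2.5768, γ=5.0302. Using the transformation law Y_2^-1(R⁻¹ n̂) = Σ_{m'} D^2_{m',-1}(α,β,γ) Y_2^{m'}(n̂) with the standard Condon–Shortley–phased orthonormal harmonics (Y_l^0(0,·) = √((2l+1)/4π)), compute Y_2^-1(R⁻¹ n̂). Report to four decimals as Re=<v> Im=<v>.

Re=-0.0107 Im=-0.0349

Need the full column D^2_{m',-1} for m'=−2..2 at α=4.9541, β=2.5768, γ=5.0302.
cos(β/2)=0.278658, sin(β/2)=0.960390
d^2_{-2,-1}: single k=1 term ⇒ +0.041562;  D = -0.029850+0.028919i
d^2_{-1,-1}: k∈[0..1] ⇒ +0.006030 -0.214862 = -0.208832;  D = +0.176987+0.110844i
d^2_{0,-1}: k∈[0..1] ⇒ -0.050902 +0.604631 = +0.553729;  D = +0.173034-0.525999i
d^2_{1,-1}: k∈[0..1] ⇒ +0.214862 -0.850729 = -0.635867;  D = -0.634027-0.048343i
d^2_{2,-1}: single k=0 term ⇒ -0.493679;  D = -0.081385-0.486925i
Y_2^{m'}(θ=0.5268,φ=1.8667) and Σ D·Y over m':
  (-0.0299+0.0289i)·(-0.0810+0.0545i)  (+0.1770+0.1108i)·(-0.0979-0.3212i)  (+0.1730-0.5260i)·(+0.3916+0.0000i)  (-0.6340-0.0483i)·(+0.0979-0.3212i)  (-0.0814-0.4869i)·(-0.0810-0.0545i)
Y_2^-1(R⁻¹ n̂) = -0.010653-0.034868i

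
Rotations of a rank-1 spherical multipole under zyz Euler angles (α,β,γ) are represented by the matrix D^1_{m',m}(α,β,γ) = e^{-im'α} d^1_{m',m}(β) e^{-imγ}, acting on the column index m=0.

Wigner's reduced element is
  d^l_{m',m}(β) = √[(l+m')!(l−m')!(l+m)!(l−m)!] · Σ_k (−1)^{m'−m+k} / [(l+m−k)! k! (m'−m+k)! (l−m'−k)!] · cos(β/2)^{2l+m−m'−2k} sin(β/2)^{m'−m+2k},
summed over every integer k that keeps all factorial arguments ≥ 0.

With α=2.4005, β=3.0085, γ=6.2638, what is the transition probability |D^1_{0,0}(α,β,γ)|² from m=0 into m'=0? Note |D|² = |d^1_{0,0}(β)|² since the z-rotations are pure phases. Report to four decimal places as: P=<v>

Split into d^1_{0,0}(β=3.0085) × two z-phases.
c=cos(3.0085/2)=0.066497, s=sin(3.0085/2)=0.997787; N=√[1·1·1·1]=1.000000
k∈{0,1} keeps every argument non-negative
  k=0: (−1)^0·1.0000/(1)·0.0665^2·0.9978^0 = +0.004422
  k=1: (−1)^1·1.0000/(1)·0.0665^0·0.9978^2 = -0.995578
d^1_{0,0}(3.0085) = +0.004422 -0.995578 = -0.991156
|D^1_{0,0}|² = |d^1_{0,0}(β)|² = (-0.991156)² = 0.982391 (the z-rotation phases have unit modulus)

P=0.9824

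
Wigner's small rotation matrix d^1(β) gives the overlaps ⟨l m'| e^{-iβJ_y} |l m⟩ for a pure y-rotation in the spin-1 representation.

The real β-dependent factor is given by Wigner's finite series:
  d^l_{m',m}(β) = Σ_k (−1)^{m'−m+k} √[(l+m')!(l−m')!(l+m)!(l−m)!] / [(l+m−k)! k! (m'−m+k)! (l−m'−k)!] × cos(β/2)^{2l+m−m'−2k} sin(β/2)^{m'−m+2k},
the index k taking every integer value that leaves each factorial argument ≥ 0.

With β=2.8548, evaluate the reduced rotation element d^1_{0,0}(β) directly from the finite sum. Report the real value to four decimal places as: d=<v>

d=-0.9592

d^1_{0,0}(β=2.8548) via Wigner's sum:
Half-angle: c=0.142905, s=0.989736. N=√(1·1·1·1)=1.000000
Admissible k: 0..1 (factorial args all ≥0)
  k=0: (−1)^0·1.0000/(1)·0.1429^2·0.9897^0 = +0.020422
  k=1: (−1)^1·1.0000/(1)·0.1429^0·0.9897^2 = -0.979578
d^1_{0,0}(2.8548) = +0.020422 -0.979578 = -0.959156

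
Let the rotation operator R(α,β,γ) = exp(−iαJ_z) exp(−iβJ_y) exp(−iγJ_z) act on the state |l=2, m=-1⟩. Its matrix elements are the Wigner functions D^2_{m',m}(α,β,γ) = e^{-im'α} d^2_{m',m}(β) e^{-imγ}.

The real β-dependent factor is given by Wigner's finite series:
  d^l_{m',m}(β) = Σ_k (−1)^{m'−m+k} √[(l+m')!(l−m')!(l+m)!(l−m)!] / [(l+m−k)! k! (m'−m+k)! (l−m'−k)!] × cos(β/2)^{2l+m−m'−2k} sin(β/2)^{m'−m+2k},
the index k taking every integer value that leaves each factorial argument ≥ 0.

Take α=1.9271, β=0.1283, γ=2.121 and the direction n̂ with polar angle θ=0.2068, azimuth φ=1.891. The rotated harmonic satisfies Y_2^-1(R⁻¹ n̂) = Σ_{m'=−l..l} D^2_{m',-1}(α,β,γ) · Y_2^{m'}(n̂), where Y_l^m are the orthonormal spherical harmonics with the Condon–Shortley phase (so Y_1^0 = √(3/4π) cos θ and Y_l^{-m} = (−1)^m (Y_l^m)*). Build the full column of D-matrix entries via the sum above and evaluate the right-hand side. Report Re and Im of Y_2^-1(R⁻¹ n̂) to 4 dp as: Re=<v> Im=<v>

Re=-0.0364 Im=0.0484

Need the full column D^2_{m',-1} for m'=−2..2 at α=1.9271, β=0.1283, γ=2.121.
cos(β/2)=0.997943, sin(β/2)=0.064106
d^2_{-2,-1}: single k=1 term ⇒ +0.127422;  D = +0.121427-0.038627i
d^2_{-1,-1}: k∈[0..1] ⇒ +0.991798 -0.012278 = +0.979520;  D = -0.603873-0.771230i
d^2_{0,-1}: k∈[0..1] ⇒ -0.156060 +0.000644 = -0.155416;  D = +0.081261-0.132479i
d^2_{1,-1}: k∈[0..1] ⇒ +0.012278 -0.000017 = +0.012261;  D = +0.012031+0.002363i
d^2_{2,-1}: single k=0 term ⇒ -0.000526;  D = +0.000085+0.000519i
Y_2^{m'}(θ=0.2068,φ=1.891) and Σ D·Y over m':
  (+0.1214-0.0386i)·(-0.0131+0.0097i)  (-0.6039-0.7712i)·(-0.0489-0.1474i)  (+0.0813-0.1325i)·(+0.5909+0.0000i)  (+0.0120+0.0024i)·(+0.0489-0.1474i)  (+0.0001+0.0005i)·(-0.0131-0.0097i)
Y_2^-1(R⁻¹ n̂) = -0.036390+0.048411i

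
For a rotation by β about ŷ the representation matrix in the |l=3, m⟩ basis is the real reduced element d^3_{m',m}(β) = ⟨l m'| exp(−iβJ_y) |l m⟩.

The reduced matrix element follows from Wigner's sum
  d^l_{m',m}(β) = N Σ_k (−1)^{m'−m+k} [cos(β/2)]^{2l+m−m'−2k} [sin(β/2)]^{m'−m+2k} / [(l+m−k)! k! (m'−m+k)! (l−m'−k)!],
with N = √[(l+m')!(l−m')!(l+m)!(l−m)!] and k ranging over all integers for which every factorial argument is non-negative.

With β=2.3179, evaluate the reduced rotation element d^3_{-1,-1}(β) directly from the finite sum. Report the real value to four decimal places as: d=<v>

d=0.5096

d^3_{-1,-1}(β=2.3179) via Wigner's sum:
c=cos(2.3179/2)=0.400302, s=sin(2.3179/2)=0.916383; N=√[2·24·2·24]=48.000000
Admissible k: 0..2 (factorial args all ≥0)
  k=0: (−1)^0·48.0000/(48)·0.4003^6·0.9164^0 = +0.004115
  k=1: (−1)^1·48.0000/(6)·0.4003^4·0.9164^2 = -0.172502
  k=2: (−1)^2·48.0000/(8)·0.4003^2·0.9164^4 = +0.678009
d^3_{-1,-1}(2.3179) = +0.004115 -0.172502 +0.678009 = +0.509621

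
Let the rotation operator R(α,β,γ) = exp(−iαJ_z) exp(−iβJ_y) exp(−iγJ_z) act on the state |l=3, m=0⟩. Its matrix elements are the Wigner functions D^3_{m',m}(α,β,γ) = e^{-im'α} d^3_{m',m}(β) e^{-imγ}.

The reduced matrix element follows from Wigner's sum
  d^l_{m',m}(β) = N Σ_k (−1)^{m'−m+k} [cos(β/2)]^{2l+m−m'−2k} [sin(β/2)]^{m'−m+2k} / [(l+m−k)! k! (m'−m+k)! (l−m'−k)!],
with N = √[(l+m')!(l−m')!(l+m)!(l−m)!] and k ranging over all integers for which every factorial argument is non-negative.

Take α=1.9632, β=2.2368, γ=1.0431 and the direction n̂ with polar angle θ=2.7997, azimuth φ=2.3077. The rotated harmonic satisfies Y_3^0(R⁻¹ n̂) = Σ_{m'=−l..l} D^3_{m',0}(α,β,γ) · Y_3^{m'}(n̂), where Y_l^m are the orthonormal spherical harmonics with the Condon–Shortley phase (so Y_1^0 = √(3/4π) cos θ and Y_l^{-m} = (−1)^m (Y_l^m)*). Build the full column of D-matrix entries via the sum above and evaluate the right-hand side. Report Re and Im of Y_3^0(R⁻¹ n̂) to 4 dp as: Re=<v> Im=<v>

Re=0.1383 Im=0.0000

Need the full column D^3_{m',0} for m'=−3..3 at α=1.9632, β=2.2368, γ=1.0431.
cos(β/2)=0.437122, sin(β/2)=0.899402
d^3_{-3,0}: single k=3 term ⇒ +0.271760;  D = +0.250981-0.104220i
d^3_{-2,0}: k∈[2..3] ⇒ +0.161763 -0.684829 = -0.523065;  D = +0.370082+0.369645i
d^3_{-1,0}: k∈[1..3] ⇒ +0.049723 -0.631512 +0.891175 = +0.309386;  D = -0.118312+0.285870i
d^3_{0,0}: k∈[0..3] ⇒ +0.006976 -0.265804 +1.125288 -0.529327 = +0.337134;  D = +0.337134+0.000000i
d^3_{1,0}: k∈[0..2] ⇒ -0.049723 +0.631512 -0.891175 = -0.309386;  D = +0.118312+0.285870i
d^3_{2,0}: k∈[0..1] ⇒ +0.161763 -0.684829 = -0.523065;  D = +0.370082-0.369645i
d^3_{3,0}: single k=0 term ⇒ -0.271760;  D = -0.250981-0.104220i
Y_3^{m'}(θ=2.7997,φ=2.3077) and Σ D·Y over m':
  (+0.2510-0.1042i)·(+0.0126-0.0094i)  (+0.3701+0.3696i)·(+0.0105-0.1077i)  (-0.1183+0.2859i)·(-0.2503-0.2759i)  (+0.3371+0.0000i)·(-0.5056+0.0000i)  (+0.1183+0.2859i)·(+0.2503-0.2759i)  (+0.3701-0.3696i)·(+0.0105+0.1077i)  (-0.2510-0.1042i)·(-0.0126-0.0094i)
Y_3^0(R⁻¹ n̂) = +0.138285+0.000000i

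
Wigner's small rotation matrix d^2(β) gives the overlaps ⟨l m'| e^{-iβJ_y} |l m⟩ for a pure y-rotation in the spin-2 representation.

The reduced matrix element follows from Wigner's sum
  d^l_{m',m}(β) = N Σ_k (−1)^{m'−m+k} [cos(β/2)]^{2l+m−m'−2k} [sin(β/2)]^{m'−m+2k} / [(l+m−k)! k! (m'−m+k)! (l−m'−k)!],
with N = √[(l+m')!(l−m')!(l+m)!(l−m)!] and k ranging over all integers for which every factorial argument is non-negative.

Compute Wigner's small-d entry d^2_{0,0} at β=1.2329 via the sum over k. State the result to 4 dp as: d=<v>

d=-0.3352

d^2_{0,0}(β=1.2329) via Wigner's sum:
Half-angle: c=0.815936, s=0.578142. N=√(2·2·2·2)=4.000000
The bounds max(0,m−m')=0 and min(l+m,l−m')=2 give 3 terms
  k=0: (−1)^0·4.0000/(4)·0.8159^4·0.5781^0 = +0.443225
  k=1: (−1)^1·4.0000/(1)·0.8159^2·0.5781^2 = -0.890106
  k=2: (−1)^2·4.0000/(4)·0.8159^0·0.5781^4 = +0.111722
d^2_{0,0}(1.2329) = +0.443225 -0.890106 +0.111722 = -0.335159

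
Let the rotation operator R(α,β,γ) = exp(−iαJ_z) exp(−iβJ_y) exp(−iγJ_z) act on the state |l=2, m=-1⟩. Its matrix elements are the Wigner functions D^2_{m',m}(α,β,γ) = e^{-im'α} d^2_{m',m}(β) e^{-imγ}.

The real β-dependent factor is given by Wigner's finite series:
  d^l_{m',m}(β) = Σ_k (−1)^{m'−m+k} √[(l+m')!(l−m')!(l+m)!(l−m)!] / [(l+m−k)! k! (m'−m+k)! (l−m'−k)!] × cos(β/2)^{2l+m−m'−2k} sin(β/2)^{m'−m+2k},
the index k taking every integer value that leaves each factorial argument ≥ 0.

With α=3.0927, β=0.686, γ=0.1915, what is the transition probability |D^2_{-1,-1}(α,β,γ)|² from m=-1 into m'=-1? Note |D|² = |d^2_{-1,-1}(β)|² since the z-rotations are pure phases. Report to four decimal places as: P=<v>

P=0.2358

D^2_{-1,-1}(3.0927,0.686,0.1915) = e^{-i·-1·3.0927}·d^2_{-1,-1}(0.686)·e^{-i·-1·0.1915}. Compute d first:
With c≡cos(β/2)=0.941750 and s≡sin(β/2)=0.336314, N=[1·6·1·6]^{1/2}=6.000000
k∈{0,1} keeps every argument non-negative
  k=0: (−1)^0·6.0000/(6)·0.9417^4·0.3363^0 = +0.786579
  k=1: (−1)^1·6.0000/(2)·0.9417^2·0.3363^2 = -0.300941
d^2_{-1,-1}(0.686) = +0.786579 -0.300941 = +0.485638
|D^2_{-1,-1}|² = |d^2_{-1,-1}(β)|² = (+0.485638)² = 0.235844 (the z-rotation phases have unit modulus)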